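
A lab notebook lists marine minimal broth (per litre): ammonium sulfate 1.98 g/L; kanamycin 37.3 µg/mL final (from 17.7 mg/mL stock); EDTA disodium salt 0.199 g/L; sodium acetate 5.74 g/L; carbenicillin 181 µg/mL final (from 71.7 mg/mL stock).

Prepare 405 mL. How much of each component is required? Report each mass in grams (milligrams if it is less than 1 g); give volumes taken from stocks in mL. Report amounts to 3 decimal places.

ammonium sulfate 801.900 mg; kanamycin 0.853 mL; EDTA disodium salt 80.595 mg; sodium acetate 2.325 g; carbenicillin 1.022 mL

Working volume: 405 mL = 0.405 L.
ammonium sulfate: 1.98 g/L × 0.405 L = 0.8019 g = 801.900 mg
kanamycin: C1V1 = C2V2 → 37.3 µg/mL × 405 mL ÷ 17700 µg/mL = 0.853 mL
EDTA disodium salt: 0.199 g/L × 0.405 L = 0.080595 g = 80.595 mg
sodium acetate: 5.74 g/L × 0.405 L = 2.325 g
carbenicillin: dilute stock: 181 µg/mL × 405 mL ÷ 71700 µg/mL = 1.022 mL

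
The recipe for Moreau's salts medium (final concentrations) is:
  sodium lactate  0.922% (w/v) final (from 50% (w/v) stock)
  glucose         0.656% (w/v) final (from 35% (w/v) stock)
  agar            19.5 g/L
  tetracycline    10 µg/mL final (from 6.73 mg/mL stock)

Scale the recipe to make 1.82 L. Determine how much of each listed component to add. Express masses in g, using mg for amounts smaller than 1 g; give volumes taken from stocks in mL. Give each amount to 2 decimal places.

sodium lactate 33.56 mL; glucose 34.11 mL; agar 35.49 g; tetracycline 2.70 mL

Scale factor relative to 1 L: 1.82.
sodium lactate: dilute stock: 0.922% ÷ 50% × 1820 mL = 33.56 mL
glucose: V = C2·V2/C1 = 0.656% ÷ 35% × 1820 mL = 34.11 mL
agar: 19.5 g/L × 1.82 L = 35.49 g
tetracycline: V = C2·V2/C1 = 10 µg/mL × 1820 mL ÷ 6730 µg/mL = 2.70 mL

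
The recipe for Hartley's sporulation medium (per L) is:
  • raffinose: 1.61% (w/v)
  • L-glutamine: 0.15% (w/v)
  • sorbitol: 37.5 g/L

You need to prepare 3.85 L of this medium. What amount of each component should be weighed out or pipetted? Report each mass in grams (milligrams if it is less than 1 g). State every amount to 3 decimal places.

Working volume: 3.85 L.
raffinose: 1.61% w/v = 16.1 g/L → 16.1 × 3.85 L = 61.985 g
L-glutamine: 0.15% w/v = 1.5 g/L → 1.5 × 3.85 L = 5.775 g
sorbitol: 37.5 g/L × 3.85 L = 144.375 g

raffinose 61.985 g; L-glutamine 5.775 g; sorbitol 144.375 g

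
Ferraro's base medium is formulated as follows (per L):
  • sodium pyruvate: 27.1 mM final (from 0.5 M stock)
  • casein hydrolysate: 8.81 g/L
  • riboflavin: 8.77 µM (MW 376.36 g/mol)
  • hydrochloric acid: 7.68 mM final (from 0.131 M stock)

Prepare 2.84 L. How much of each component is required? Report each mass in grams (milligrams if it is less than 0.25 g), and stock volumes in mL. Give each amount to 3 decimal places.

sodium pyruvate 153.928 mL; casein hydrolysate 25.020 g; riboflavin 9.374 mg; hydrochloric acid 166.498 mL

Working volume: 2.84 L.
sodium pyruvate: V = C2·V2/C1 = 27.1 mM × 2840 mL ÷ 500 mM = 153.928 mL
casein hydrolysate: 8.81 g/L × 2.84 L = 25.020 g
riboflavin: 8.77 µmol/L × 376.36 g/mol × 2.84 L ÷ 1000 = 9.374 mg
hydrochloric acid: C1V1 = C2V2 → 7.68 mM × 2840 mL ÷ 131 mM = 166.498 mL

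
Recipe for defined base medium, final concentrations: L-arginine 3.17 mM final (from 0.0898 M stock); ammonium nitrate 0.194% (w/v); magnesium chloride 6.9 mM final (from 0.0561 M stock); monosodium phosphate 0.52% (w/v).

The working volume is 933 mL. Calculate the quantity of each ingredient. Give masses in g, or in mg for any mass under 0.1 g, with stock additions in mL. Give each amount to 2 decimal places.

Target volume = 933 mL = 0.933 L.
L-arginine: C1V1 = C2V2 → 3.17 mM × 933 mL ÷ 89.8 mM = 32.94 mL
ammonium nitrate: 0.194% w/v = 1.94 g/L → 1.94 × 0.933 L = 1.81 g
magnesium chloride: V = C2·V2/C1 = 6.9 mM × 933 mL ÷ 56.1 mM = 114.75 mL
monosodium phosphate: 0.52 g per 100 mL × 933 mL ÷ 100 = 4.85 g

L-arginine 32.94 mL; ammonium nitrate 1.81 g; magnesium chloride 114.75 mL; monosodium phosphate 4.85 g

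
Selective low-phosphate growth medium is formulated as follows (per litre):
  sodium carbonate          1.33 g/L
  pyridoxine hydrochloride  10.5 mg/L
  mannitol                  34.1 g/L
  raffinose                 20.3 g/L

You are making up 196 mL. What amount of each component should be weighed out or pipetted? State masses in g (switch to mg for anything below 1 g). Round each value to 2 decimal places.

Target volume = 196 mL = 0.196 L.
sodium carbonate: 1.33 g/L × 0.196 L = 0.26068 g = 260.68 mg
pyridoxine hydrochloride: 10.5 mg/L × 0.196 L = 2.06 mg
mannitol: 34.1 g/L × 0.196 L = 6.68 g
raffinose: 20.3 g/L × 0.196 L = 3.98 g

sodium carbonate 260.68 mg; pyridoxine hydrochloride 2.06 mg; mannitol 6.68 g; raffinose 3.98 g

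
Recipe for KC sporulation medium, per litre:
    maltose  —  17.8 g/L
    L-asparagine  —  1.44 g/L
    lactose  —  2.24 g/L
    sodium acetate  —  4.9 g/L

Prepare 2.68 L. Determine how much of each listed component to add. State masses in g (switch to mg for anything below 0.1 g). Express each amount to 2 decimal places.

maltose 47.70 g; L-asparagine 3.86 g; lactose 6.00 g; sodium acetate 13.13 g

Scale factor relative to 1 L: 2.68.
maltose: 17.8 g/L × 2.68 L = 47.70 g
L-asparagine: 1.44 g/L × 2.68 L = 3.86 g
lactose: 2.24 g/L × 2.68 L = 6.00 g
sodium acetate: 4.9 g/L × 2.68 L = 13.13 g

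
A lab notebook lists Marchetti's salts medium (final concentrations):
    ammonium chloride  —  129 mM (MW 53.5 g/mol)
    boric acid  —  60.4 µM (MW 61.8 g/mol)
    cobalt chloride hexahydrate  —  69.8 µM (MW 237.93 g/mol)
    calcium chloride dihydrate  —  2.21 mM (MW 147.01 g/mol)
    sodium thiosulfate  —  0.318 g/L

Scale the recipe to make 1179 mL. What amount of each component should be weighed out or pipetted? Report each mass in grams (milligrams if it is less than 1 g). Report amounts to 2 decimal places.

Target volume = 1179 mL = 1.179 L.
ammonium chloride: 129 mmol/L × 53.5 g/mol × 1.179 L ÷ 1000 = 8.14 g
boric acid: 60.4 µmol/L × 61.8 g/mol × 1.179 L ÷ 1000 = 4.40 mg
cobalt chloride hexahydrate: 69.8 µmol/L × 237.93 g/mol × 1.179 L ÷ 1000 = 19.58 mg
calcium chloride dihydrate: 2.21 mmol/L × 147.01 mg/mmol × 1.179 L = 383.05 mg
sodium thiosulfate: 0.318 g/L × 1.179 L = 0.374922 g = 374.92 mg

ammonium chloride 8.14 g; boric acid 4.40 mg; cobalt chloride hexahydrate 19.58 mg; calcium chloride dihydrate 383.05 mg; sodium thiosulfate 374.92 mg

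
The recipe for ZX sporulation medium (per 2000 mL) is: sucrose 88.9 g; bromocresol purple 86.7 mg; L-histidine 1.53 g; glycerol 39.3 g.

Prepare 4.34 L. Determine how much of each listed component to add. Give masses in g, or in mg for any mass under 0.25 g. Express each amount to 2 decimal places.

Scale factor = 4340 mL / 2000 mL = 2.17.
sucrose: 88.9 g × (4340 mL / 2000 mL) = 192.91 g
bromocresol purple: 86.7 mg × (4340 mL / 2000 mL) = 188.14 mg
L-histidine: 1.53 g × (4340 mL / 2000 mL) = 3.32 g
glycerol: 39.3 g × (4340 mL / 2000 mL) = 85.28 g

sucrose 192.91 g; bromocresol purple 188.14 mg; L-histidine 3.32 g; glycerol 85.28 g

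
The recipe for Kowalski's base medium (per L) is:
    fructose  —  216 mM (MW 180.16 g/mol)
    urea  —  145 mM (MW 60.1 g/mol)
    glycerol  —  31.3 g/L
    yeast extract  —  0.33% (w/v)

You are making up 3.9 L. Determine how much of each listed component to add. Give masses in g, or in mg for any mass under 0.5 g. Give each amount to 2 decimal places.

fructose 151.77 g; urea 33.99 g; glycerol 122.07 g; yeast extract 12.87 g

Working volume: 3.9 L.
fructose: 216 mmol/L × 180.16 g/mol × 3.9 L ÷ 1000 = 151.77 g
urea: 145 mmol/L × 60.1 g/mol × 3.9 L ÷ 1000 = 33.99 g
glycerol: 31.3 g/L × 3.9 L = 122.07 g
yeast extract: 0.33% w/v = 3.3 g/L → 3.3 × 3.9 L = 12.87 g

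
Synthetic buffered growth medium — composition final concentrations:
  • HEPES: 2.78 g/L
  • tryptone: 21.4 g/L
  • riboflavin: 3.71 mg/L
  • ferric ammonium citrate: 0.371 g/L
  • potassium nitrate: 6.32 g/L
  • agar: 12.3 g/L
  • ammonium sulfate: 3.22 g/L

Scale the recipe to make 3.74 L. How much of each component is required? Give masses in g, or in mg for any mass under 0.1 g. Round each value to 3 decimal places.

HEPES 10.397 g; tryptone 80.036 g; riboflavin 13.875 mg; ferric ammonium citrate 1.388 g; potassium nitrate 23.637 g; agar 46.002 g; ammonium sulfate 12.043 g

Scale factor relative to 1 L: 3.74.
HEPES: 2.78 g/L × 3.74 L = 10.397 g
tryptone: 21.4 g/L × 3.74 L = 80.036 g
riboflavin: 3.71 mg/L × 3.74 L = 13.875 mg
ferric ammonium citrate: 0.371 g/L × 3.74 L = 1.388 g
potassium nitrate: 6.32 g/L × 3.74 L = 23.637 g
agar: 12.3 g/L × 3.74 L = 46.002 g
ammonium sulfate: 3.22 g/L × 3.74 L = 12.043 g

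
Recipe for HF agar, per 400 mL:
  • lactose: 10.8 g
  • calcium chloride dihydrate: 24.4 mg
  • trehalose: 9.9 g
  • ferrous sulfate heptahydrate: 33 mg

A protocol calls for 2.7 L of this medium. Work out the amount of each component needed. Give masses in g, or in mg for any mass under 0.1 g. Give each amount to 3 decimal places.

Scale factor = 2700 mL / 400 mL = 6.75.
lactose: 10.8 g × (2700 mL / 400 mL) = 72.900 g
calcium chloride dihydrate: 24.4 mg × (2700 mL / 400 mL) = 164.7 mg = 0.165 g
trehalose: 9.9 g × (2700 mL / 400 mL) = 66.825 g
ferrous sulfate heptahydrate: 33 mg × (2700 mL / 400 mL) = 222.75 mg = 0.223 g

lactose 72.900 g; calcium chloride dihydrate 0.165 g; trehalose 66.825 g; ferrous sulfate heptahydrate 0.223 g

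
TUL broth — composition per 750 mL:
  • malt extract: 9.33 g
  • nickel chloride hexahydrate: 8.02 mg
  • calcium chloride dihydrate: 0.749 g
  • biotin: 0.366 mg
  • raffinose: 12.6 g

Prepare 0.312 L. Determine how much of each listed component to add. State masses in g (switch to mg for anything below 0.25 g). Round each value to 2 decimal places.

Ratio of target to recipe volume: 312 / 750 = 0.416.
malt extract: 9.33 g × (312 mL / 750 mL) = 3.88 g
nickel chloride hexahydrate: 8.02 mg × (312 mL / 750 mL) = 3.34 mg
calcium chloride dihydrate: 0.749 g × (312 mL / 750 mL) = 0.31 g
biotin: 0.366 mg × (312 mL / 750 mL) = 0.15 mg
raffinose: 12.6 g × (312 mL / 750 mL) = 5.24 g

malt extract 3.88 g; nickel chloride hexahydrate 3.34 mg; calcium chloride dihydrate 0.31 g; biotin 0.15 mg; raffinose 5.24 g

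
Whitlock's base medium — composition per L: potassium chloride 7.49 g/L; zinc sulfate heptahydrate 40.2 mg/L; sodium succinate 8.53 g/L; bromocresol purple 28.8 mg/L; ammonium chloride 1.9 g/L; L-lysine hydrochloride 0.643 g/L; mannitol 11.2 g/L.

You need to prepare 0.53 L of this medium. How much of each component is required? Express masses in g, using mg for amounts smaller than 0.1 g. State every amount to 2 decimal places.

Scale factor relative to 1 L: 0.53.
potassium chloride: 7.49 g/L × 0.53 L = 3.97 g
zinc sulfate heptahydrate: 40.2 mg/L × 0.53 L = 21.31 mg
sodium succinate: 8.53 g/L × 0.53 L = 4.52 g
bromocresol purple: 28.8 mg/L × 0.53 L = 15.26 mg
ammonium chloride: 1.9 g/L × 0.53 L = 1.01 g
L-lysine hydrochloride: 0.643 g/L × 0.53 L = 0.34 g
mannitol: 11.2 g/L × 0.53 L = 5.94 g

potassium chloride 3.97 g; zinc sulfate heptahydrate 21.31 mg; sodium succinate 4.52 g; bromocresol purple 15.26 mg; ammonium chloride 1.01 g; L-lysine hydrochloride 0.34 g; mannitol 5.94 g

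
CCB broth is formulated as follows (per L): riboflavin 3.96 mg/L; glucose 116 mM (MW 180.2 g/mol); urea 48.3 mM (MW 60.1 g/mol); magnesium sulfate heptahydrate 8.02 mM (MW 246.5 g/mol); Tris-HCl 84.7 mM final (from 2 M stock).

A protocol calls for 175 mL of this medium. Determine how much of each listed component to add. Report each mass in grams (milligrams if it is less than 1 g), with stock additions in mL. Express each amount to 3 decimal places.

Scale factor relative to 1 L: 0.175.
riboflavin: 3.96 mg/L × 0.175 L = 0.693 mg
glucose: 116 mmol/L × 180.2 g/mol × 0.175 L ÷ 1000 = 3.658 g
urea: 48.3 mmol/L × 60.1 mg/mmol × 0.175 L = 507.995 mg
magnesium sulfate heptahydrate: 8.02 mmol/L × 246.5 mg/mmol × 0.175 L = 345.963 mg
Tris-HCl: C1V1 = C2V2 → 84.7 mM × 175 mL ÷ 2000 mM = 7.411 mL

riboflavin 0.693 mg; glucose 3.658 g; urea 507.995 mg; magnesium sulfate heptahydrate 345.963 mg; Tris-HCl 7.411 mL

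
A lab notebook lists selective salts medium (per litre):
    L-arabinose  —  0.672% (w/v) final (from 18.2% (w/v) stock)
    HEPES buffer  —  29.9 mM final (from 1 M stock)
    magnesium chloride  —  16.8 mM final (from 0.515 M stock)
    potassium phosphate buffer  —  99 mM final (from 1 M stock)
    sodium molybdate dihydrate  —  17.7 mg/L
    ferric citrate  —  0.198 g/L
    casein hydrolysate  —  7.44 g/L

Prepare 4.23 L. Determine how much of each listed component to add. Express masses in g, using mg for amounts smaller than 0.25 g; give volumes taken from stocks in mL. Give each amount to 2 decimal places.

L-arabinose 156.18 mL; HEPES buffer 126.48 mL; magnesium chloride 137.99 mL; potassium phosphate buffer 418.77 mL; sodium molybdate dihydrate 74.87 mg; ferric citrate 0.84 g; casein hydrolysate 31.47 g

Working volume: 4.23 L.
L-arabinose: C1V1 = C2V2 → 0.672% ÷ 18.2% × 4230 mL = 156.18 mL
HEPES buffer: C1V1 = C2V2 → 29.9 mM × 4230 mL ÷ 1000 mM = 126.48 mL
magnesium chloride: dilute stock: 16.8 mM × 4230 mL ÷ 515 mM = 137.99 mL
potassium phosphate buffer: V = C2·V2/C1 = 99 mM × 4230 mL ÷ 1000 mM = 418.77 mL
sodium molybdate dihydrate: 17.7 mg/L × 4.23 L = 74.87 mg
ferric citrate: 0.198 g/L × 4.23 L = 0.84 g
casein hydrolysate: 7.44 g/L × 4.23 L = 31.47 g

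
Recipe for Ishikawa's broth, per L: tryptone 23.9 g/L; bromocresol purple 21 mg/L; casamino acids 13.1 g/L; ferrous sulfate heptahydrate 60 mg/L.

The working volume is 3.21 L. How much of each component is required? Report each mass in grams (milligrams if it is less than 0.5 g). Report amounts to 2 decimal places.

Working volume: 3.21 L.
tryptone: 23.9 g/L × 3.21 L = 76.72 g
bromocresol purple: 21 mg/L × 3.21 L = 67.41 mg
casamino acids: 13.1 g/L × 3.21 L = 42.05 g
ferrous sulfate heptahydrate: 60 mg/L × 3.21 L = 192.60 mg

tryptone 76.72 g; bromocresol purple 67.41 mg; casamino acids 42.05 g; ferrous sulfate heptahydrate 192.60 mg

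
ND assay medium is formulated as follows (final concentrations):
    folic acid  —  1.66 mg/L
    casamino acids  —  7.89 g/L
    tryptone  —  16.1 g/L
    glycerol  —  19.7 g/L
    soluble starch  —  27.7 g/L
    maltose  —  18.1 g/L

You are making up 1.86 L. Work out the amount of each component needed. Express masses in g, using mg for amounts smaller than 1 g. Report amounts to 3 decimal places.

Scale factor relative to 1 L: 1.86.
folic acid: 1.66 mg/L × 1.86 L = 3.088 mg
casamino acids: 7.89 g/L × 1.86 L = 14.675 g
tryptone: 16.1 g/L × 1.86 L = 29.946 g
glycerol: 19.7 g/L × 1.86 L = 36.642 g
soluble starch: 27.7 g/L × 1.86 L = 51.522 g
maltose: 18.1 g/L × 1.86 L = 33.666 g

folic acid 3.088 mg; casamino acids 14.675 g; tryptone 29.946 g; glycerol 36.642 g; soluble starch 51.522 g; maltose 33.666 g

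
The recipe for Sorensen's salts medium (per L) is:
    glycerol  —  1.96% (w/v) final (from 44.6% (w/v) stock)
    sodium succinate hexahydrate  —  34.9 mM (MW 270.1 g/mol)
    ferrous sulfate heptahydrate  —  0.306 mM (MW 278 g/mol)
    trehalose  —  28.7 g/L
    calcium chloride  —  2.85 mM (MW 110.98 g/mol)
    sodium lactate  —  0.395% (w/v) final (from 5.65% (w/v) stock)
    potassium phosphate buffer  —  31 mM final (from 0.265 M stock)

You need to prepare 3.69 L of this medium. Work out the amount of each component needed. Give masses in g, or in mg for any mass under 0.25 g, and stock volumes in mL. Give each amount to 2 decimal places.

glycerol 162.16 mL; sodium succinate hexahydrate 34.78 g; ferrous sulfate heptahydrate 0.31 g; trehalose 105.90 g; calcium chloride 1.17 g; sodium lactate 257.97 mL; potassium phosphate buffer 431.66 mL

Scale factor relative to 1 L: 3.69.
glycerol: dilute stock: 1.96% ÷ 44.6% × 3690 mL = 162.16 mL
sodium succinate hexahydrate: 34.9 mmol/L × 270.1 g/mol × 3.69 L ÷ 1000 = 34.78 g
ferrous sulfate heptahydrate: 0.306 mmol/L × 278 g/mol × 3.69 L ÷ 1000 = 0.31 g
trehalose: 28.7 g/L × 3.69 L = 105.90 g
calcium chloride: 2.85 mmol/L × 110.98 g/mol × 3.69 L ÷ 1000 = 1.17 g
sodium lactate: V = C2·V2/C1 = 0.395% ÷ 5.65% × 3690 mL = 257.97 mL
potassium phosphate buffer: V = C2·V2/C1 = 31 mM × 3690 mL ÷ 265 mM = 431.66 mL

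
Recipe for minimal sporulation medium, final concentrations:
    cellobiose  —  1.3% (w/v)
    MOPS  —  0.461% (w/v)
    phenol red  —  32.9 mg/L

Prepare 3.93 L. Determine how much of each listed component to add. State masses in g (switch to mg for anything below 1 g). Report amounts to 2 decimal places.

cellobiose 51.09 g; MOPS 18.12 g; phenol red 129.30 mg

Scale factor relative to 1 L: 3.93.
cellobiose: 1.3 g per 100 mL × 3930 mL ÷ 100 = 51.09 g
MOPS: 0.461% w/v = 4.61 g/L → 4.61 × 3.93 L = 18.12 g
phenol red: 32.9 mg/L × 3.93 L = 129.30 mg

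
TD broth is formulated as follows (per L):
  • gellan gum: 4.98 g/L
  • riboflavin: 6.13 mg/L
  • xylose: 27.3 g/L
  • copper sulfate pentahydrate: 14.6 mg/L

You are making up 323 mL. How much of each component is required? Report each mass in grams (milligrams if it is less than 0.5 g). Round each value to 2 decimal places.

gellan gum 1.61 g; riboflavin 1.98 mg; xylose 8.82 g; copper sulfate pentahydrate 4.72 mg

Target volume = 323 mL = 0.323 L.
gellan gum: 4.98 g/L × 0.323 L = 1.61 g
riboflavin: 6.13 mg/L × 0.323 L = 1.98 mg
xylose: 27.3 g/L × 0.323 L = 8.82 g
copper sulfate pentahydrate: 14.6 mg/L × 0.323 L = 4.72 mg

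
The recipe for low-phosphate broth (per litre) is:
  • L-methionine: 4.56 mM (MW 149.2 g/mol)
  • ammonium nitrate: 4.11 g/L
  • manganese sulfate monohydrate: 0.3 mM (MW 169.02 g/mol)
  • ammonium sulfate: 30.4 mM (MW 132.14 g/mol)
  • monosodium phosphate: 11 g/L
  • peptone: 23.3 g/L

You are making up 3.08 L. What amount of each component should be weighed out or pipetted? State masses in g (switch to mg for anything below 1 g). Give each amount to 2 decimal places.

Working volume: 3.08 L.
L-methionine: 4.56 mmol/L × 149.2 g/mol × 3.08 L ÷ 1000 = 2.10 g
ammonium nitrate: 4.11 g/L × 3.08 L = 12.66 g
manganese sulfate monohydrate: 0.3 mmol/L × 169.02 mg/mmol × 3.08 L = 156.17 mg
ammonium sulfate: 30.4 mmol/L × 132.14 g/mol × 3.08 L ÷ 1000 = 12.37 g
monosodium phosphate: 11 g/L × 3.08 L = 33.88 g
peptone: 23.3 g/L × 3.08 L = 71.76 g

L-methionine 2.10 g; ammonium nitrate 12.66 g; manganese sulfate monohydrate 156.17 mg; ammonium sulfate 12.37 g; monosodium phosphate 33.88 g; peptone 71.76 g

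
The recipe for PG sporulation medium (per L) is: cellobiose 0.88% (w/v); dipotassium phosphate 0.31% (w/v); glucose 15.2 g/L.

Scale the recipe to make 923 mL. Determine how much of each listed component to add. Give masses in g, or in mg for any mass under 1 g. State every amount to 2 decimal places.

Working volume: 923 mL = 0.923 L.
cellobiose: 0.88 g per 100 mL × 923 mL ÷ 100 = 8.12 g
dipotassium phosphate: 0.31 g per 100 mL × 923 mL ÷ 100 = 2.86 g
glucose: 15.2 g/L × 0.923 L = 14.03 g

cellobiose 8.12 g; dipotassium phosphate 2.86 g; glucose 14.03 g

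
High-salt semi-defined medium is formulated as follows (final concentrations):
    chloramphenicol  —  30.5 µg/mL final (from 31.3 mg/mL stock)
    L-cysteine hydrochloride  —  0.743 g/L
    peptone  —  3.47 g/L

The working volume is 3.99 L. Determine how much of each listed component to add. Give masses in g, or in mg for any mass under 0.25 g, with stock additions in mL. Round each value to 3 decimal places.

chloramphenicol 3.888 mL; L-cysteine hydrochloride 2.965 g; peptone 13.845 g

Working volume: 3.99 L.
chloramphenicol: C1V1 = C2V2 → 30.5 µg/mL × 3990 mL ÷ 31300 µg/mL = 3.888 mL
L-cysteine hydrochloride: 0.743 g/L × 3.99 L = 2.965 g
peptone: 3.47 g/L × 3.99 L = 13.845 g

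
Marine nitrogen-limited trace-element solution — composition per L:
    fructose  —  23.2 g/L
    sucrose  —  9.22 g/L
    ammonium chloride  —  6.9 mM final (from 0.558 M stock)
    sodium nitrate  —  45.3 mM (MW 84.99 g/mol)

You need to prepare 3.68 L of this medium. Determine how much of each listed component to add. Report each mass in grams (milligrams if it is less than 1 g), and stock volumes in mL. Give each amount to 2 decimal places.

Scale factor relative to 1 L: 3.68.
fructose: 23.2 g/L × 3.68 L = 85.38 g
sucrose: 9.22 g/L × 3.68 L = 33.93 g
ammonium chloride: dilute stock: 6.9 mM × 3680 mL ÷ 558 mM = 45.51 mL
sodium nitrate: 45.3 mmol/L × 84.99 g/mol × 3.68 L ÷ 1000 = 14.17 g

fructose 85.38 g; sucrose 33.93 g; ammonium chloride 45.51 mL; sodium nitrate 14.17 g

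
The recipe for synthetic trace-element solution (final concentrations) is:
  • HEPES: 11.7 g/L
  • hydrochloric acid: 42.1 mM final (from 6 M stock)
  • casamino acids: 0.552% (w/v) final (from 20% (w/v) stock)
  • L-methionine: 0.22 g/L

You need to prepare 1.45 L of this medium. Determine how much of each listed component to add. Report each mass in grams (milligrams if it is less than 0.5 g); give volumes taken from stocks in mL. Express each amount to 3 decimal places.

Scale factor relative to 1 L: 1.45.
HEPES: 11.7 g/L × 1.45 L = 16.965 g
hydrochloric acid: V = C2·V2/C1 = 42.1 mM × 1450 mL ÷ 6000 mM = 10.174 mL
casamino acids: dilute stock: 0.552% ÷ 20% × 1450 mL = 40.020 mL
L-methionine: 0.22 g/L × 1.45 L = 0.319 g = 319.000 mg

HEPES 16.965 g; hydrochloric acid 10.174 mL; casamino acids 40.020 mL; L-methionine 319.000 mg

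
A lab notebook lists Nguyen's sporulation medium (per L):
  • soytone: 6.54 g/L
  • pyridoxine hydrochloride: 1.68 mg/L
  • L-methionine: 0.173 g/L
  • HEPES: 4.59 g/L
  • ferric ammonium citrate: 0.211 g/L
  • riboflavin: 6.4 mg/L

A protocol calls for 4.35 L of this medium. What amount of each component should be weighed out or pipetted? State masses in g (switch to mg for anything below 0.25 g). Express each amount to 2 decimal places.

soytone 28.45 g; pyridoxine hydrochloride 7.31 mg; L-methionine 0.75 g; HEPES 19.97 g; ferric ammonium citrate 0.92 g; riboflavin 27.84 mg

Scale factor relative to 1 L: 4.35.
soytone: 6.54 g/L × 4.35 L = 28.45 g
pyridoxine hydrochloride: 1.68 mg/L × 4.35 L = 7.31 mg
L-methionine: 0.173 g/L × 4.35 L = 0.75 g
HEPES: 4.59 g/L × 4.35 L = 19.97 g
ferric ammonium citrate: 0.211 g/L × 4.35 L = 0.92 g
riboflavin: 6.4 mg/L × 4.35 L = 27.84 mg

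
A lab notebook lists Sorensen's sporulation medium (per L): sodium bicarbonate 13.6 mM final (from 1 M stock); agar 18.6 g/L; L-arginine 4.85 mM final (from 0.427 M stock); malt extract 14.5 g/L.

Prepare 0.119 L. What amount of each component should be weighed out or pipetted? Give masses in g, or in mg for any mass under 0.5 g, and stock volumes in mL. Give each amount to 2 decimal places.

Working volume: 0.119 L.
sodium bicarbonate: V = C2·V2/C1 = 13.6 mM × 119 mL ÷ 1000 mM = 1.62 mL
agar: 18.6 g/L × 0.119 L = 2.21 g
L-arginine: V = C2·V2/C1 = 4.85 mM × 119 mL ÷ 427 mM = 1.35 mL
malt extract: 14.5 g/L × 0.119 L = 1.73 g

sodium bicarbonate 1.62 mL; agar 2.21 g; L-arginine 1.35 mL; malt extract 1.73 g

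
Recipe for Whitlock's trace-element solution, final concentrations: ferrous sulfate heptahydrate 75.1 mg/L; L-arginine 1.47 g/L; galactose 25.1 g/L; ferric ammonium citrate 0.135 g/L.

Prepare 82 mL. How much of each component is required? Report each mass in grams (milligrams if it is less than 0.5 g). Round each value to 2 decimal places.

Target volume = 82 mL = 0.082 L.
ferrous sulfate heptahydrate: 75.1 mg/L × 0.082 L = 6.16 mg
L-arginine: 1.47 g/L × 0.082 L = 0.12054 g = 120.54 mg
galactose: 25.1 g/L × 0.082 L = 2.06 g
ferric ammonium citrate: 0.135 g/L × 0.082 L = 0.01107 g = 11.07 mg

ferrous sulfate heptahydrate 6.16 mg; L-arginine 120.54 mg; galactose 2.06 g; ferric ammonium citrate 11.07 mg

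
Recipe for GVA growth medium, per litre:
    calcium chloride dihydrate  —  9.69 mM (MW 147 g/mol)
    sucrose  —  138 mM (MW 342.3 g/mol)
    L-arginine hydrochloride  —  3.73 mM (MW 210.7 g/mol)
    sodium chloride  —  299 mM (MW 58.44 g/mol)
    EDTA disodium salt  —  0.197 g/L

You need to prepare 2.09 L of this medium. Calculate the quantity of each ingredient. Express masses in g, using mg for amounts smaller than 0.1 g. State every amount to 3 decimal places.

Working volume: 2.09 L.
calcium chloride dihydrate: 9.69 mmol/L × 147 g/mol × 2.09 L ÷ 1000 = 2.977 g
sucrose: 138 mmol/L × 342.3 g/mol × 2.09 L ÷ 1000 = 98.726 g
L-arginine hydrochloride: 3.73 mmol/L × 210.7 g/mol × 2.09 L ÷ 1000 = 1.643 g
sodium chloride: 299 mmol/L × 58.44 g/mol × 2.09 L ÷ 1000 = 36.520 g
EDTA disodium salt: 0.197 g/L × 2.09 L = 0.412 g

calcium chloride dihydrate 2.977 g; sucrose 98.726 g; L-arginine hydrochloride 1.643 g; sodium chloride 36.520 g; EDTA disodium salt 0.412 g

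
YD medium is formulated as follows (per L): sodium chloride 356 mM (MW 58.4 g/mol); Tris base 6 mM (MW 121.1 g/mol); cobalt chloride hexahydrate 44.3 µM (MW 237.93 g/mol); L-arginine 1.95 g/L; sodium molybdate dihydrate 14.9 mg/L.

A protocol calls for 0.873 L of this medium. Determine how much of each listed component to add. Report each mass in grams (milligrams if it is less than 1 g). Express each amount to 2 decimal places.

sodium chloride 18.15 g; Tris base 634.32 mg; cobalt chloride hexahydrate 9.20 mg; L-arginine 1.70 g; sodium molybdate dihydrate 13.01 mg

Scale factor relative to 1 L: 0.873.
sodium chloride: 356 mmol/L × 58.4 g/mol × 0.873 L ÷ 1000 = 18.15 g
Tris base: 6 mmol/L × 121.1 mg/mmol × 0.873 L = 634.32 mg
cobalt chloride hexahydrate: 44.3 µmol/L × 237.93 g/mol × 0.873 L ÷ 1000 = 9.20 mg
L-arginine: 1.95 g/L × 0.873 L = 1.70 g
sodium molybdate dihydrate: 14.9 mg/L × 0.873 L = 13.01 mg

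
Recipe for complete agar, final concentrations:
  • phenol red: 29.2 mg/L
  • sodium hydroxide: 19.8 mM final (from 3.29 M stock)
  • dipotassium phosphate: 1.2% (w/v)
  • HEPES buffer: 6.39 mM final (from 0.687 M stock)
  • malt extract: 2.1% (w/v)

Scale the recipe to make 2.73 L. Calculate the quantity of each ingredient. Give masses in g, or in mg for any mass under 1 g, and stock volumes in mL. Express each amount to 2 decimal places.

Scale factor relative to 1 L: 2.73.
phenol red: 29.2 mg/L × 2.73 L = 79.72 mg
sodium hydroxide: V = C2·V2/C1 = 19.8 mM × 2730 mL ÷ 3290 mM = 16.43 mL
dipotassium phosphate: 1.2 g per 100 mL × 2730 mL ÷ 100 = 32.76 g
HEPES buffer: V = C2·V2/C1 = 6.39 mM × 2730 mL ÷ 687 mM = 25.39 mL
malt extract: 2.1 g per 100 mL × 2730 mL ÷ 100 = 57.33 g

phenol red 79.72 mg; sodium hydroxide 16.43 mL; dipotassium phosphate 32.76 g; HEPES buffer 25.39 mL; malt extract 57.33 g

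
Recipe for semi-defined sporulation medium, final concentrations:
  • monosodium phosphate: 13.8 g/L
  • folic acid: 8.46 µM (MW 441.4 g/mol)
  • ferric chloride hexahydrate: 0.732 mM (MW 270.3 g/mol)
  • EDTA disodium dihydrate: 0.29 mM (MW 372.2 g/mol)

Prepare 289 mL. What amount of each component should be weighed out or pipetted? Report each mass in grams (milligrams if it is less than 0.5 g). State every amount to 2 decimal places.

monosodium phosphate 3.99 g; folic acid 1.08 mg; ferric chloride hexahydrate 57.18 mg; EDTA disodium dihydrate 31.19 mg

Target volume = 289 mL = 0.289 L.
monosodium phosphate: 13.8 g/L × 0.289 L = 3.99 g
folic acid: 8.46 µmol/L × 441.4 g/mol × 0.289 L ÷ 1000 = 1.08 mg
ferric chloride hexahydrate: 0.732 mmol/L × 270.3 mg/mmol × 0.289 L = 57.18 mg
EDTA disodium dihydrate: 0.29 mmol/L × 372.2 mg/mmol × 0.289 L = 31.19 mg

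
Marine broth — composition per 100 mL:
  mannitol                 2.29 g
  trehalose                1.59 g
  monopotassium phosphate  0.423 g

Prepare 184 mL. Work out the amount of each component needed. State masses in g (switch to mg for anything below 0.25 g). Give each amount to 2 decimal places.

Ratio of target to recipe volume: 184 / 100 = 1.84.
mannitol: 2.29 g × (184 mL / 100 mL) = 4.21 g
trehalose: 1.59 g × (184 mL / 100 mL) = 2.93 g
monopotassium phosphate: 0.423 g × (184 mL / 100 mL) = 0.78 g

mannitol 4.21 g; trehalose 2.93 g; monopotassium phosphate 0.78 g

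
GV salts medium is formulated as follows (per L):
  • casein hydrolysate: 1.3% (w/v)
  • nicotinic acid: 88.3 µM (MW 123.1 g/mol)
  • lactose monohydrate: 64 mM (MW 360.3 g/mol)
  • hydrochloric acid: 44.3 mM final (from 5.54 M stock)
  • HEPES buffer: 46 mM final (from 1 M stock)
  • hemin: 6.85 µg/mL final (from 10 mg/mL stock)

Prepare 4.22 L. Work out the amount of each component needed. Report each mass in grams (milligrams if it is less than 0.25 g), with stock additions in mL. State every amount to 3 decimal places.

Scale factor relative to 1 L: 4.22.
casein hydrolysate: 1.3 g per 100 mL × 4220 mL ÷ 100 = 54.860 g
nicotinic acid: 88.3 µmol/L × 123.1 g/mol × 4.22 L ÷ 1000 = 45.870 mg
lactose monohydrate: 64 mmol/L × 360.3 g/mol × 4.22 L ÷ 1000 = 97.310 g
hydrochloric acid: V = C2·V2/C1 = 44.3 mM × 4220 mL ÷ 5540 mM = 33.745 mL
HEPES buffer: V = C2·V2/C1 = 46 mM × 4220 mL ÷ 1000 mM = 194.120 mL
hemin: V = C2·V2/C1 = 6.85 µg/mL × 4220 mL ÷ 10000 µg/mL = 2.891 mL

casein hydrolysate 54.860 g; nicotinic acid 45.870 mg; lactose monohydrate 97.310 g; hydrochloric acid 33.745 mL; HEPES buffer 194.120 mL; hemin 2.891 mL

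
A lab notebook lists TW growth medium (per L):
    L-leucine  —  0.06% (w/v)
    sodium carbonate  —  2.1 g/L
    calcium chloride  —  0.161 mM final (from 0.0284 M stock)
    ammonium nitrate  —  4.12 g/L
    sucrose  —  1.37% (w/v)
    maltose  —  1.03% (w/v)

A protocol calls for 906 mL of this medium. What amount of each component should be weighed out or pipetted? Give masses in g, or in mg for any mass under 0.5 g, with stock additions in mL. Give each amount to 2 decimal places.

L-leucine 0.54 g; sodium carbonate 1.90 g; calcium chloride 5.14 mL; ammonium nitrate 3.73 g; sucrose 12.41 g; maltose 9.33 g

Target volume = 906 mL = 0.906 L.
L-leucine: 0.06 g per 100 mL × 906 mL ÷ 100 = 0.54 g
sodium carbonate: 2.1 g/L × 0.906 L = 1.90 g
calcium chloride: dilute stock: 0.161 mM × 906 mL ÷ 28.4 mM = 5.14 mL
ammonium nitrate: 4.12 g/L × 0.906 L = 3.73 g
sucrose: 1.37 g per 100 mL × 906 mL ÷ 100 = 12.41 g
maltose: 1.03 g per 100 mL × 906 mL ÷ 100 = 9.33 g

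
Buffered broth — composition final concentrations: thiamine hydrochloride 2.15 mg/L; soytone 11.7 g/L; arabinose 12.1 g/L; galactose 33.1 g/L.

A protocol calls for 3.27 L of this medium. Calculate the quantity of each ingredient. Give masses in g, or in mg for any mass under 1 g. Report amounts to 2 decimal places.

thiamine hydrochloride 7.03 mg; soytone 38.26 g; arabinose 39.57 g; galactose 108.24 g

Working volume: 3.27 L.
thiamine hydrochloride: 2.15 mg/L × 3.27 L = 7.03 mg
soytone: 11.7 g/L × 3.27 L = 38.26 g
arabinose: 12.1 g/L × 3.27 L = 39.57 g
galactose: 33.1 g/L × 3.27 L = 108.24 g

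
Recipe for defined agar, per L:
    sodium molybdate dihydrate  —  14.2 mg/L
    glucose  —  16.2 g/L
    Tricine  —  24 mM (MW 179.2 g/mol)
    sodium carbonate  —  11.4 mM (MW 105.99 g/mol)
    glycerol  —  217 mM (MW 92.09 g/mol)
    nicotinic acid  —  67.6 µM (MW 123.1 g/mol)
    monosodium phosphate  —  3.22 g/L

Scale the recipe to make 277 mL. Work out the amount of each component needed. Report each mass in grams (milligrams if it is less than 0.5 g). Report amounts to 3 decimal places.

Scale factor relative to 1 L: 0.277.
sodium molybdate dihydrate: 14.2 mg/L × 0.277 L = 3.933 mg
glucose: 16.2 g/L × 0.277 L = 4.487 g
Tricine: 24 mmol/L × 179.2 g/mol × 0.277 L ÷ 1000 = 1.191 g
sodium carbonate: 11.4 mmol/L × 105.99 mg/mmol × 0.277 L = 334.695 mg
glycerol: 217 mmol/L × 92.09 g/mol × 0.277 L ÷ 1000 = 5.535 g
nicotinic acid: 67.6 µmol/L × 123.1 g/mol × 0.277 L ÷ 1000 = 2.305 mg
monosodium phosphate: 3.22 g/L × 0.277 L = 0.892 g

sodium molybdate dihydrate 3.933 mg; glucose 4.487 g; Tricine 1.191 g; sodium carbonate 334.695 mg; glycerol 5.535 g; nicotinic acid 2.305 mg; monosodium phosphate 0.892 g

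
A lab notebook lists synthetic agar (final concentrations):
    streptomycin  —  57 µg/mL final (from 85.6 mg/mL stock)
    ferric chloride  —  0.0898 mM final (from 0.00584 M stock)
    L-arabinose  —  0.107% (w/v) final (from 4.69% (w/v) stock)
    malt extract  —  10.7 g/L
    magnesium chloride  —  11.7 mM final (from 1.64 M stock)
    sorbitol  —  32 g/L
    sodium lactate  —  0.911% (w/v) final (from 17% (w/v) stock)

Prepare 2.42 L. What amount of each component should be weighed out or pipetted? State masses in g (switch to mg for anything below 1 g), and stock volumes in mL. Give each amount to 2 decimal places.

streptomycin 1.61 mL; ferric chloride 37.21 mL; L-arabinose 55.21 mL; malt extract 25.89 g; magnesium chloride 17.26 mL; sorbitol 77.44 g; sodium lactate 129.68 mL

Working volume: 2.42 L.
streptomycin: C1V1 = C2V2 → 57 µg/mL × 2420 mL ÷ 85600 µg/mL = 1.61 mL
ferric chloride: C1V1 = C2V2 → 0.0898 mM × 2420 mL ÷ 5.84 mM = 37.21 mL
L-arabinose: dilute stock: 0.107% ÷ 4.69% × 2420 mL = 55.21 mL
malt extract: 10.7 g/L × 2.42 L = 25.89 g
magnesium chloride: V = C2·V2/C1 = 11.7 mM × 2420 mL ÷ 1640 mM = 17.26 mL
sorbitol: 32 g/L × 2.42 L = 77.44 g
sodium lactate: C1V1 = C2V2 → 0.911% ÷ 17% × 2420 mL = 129.68 mL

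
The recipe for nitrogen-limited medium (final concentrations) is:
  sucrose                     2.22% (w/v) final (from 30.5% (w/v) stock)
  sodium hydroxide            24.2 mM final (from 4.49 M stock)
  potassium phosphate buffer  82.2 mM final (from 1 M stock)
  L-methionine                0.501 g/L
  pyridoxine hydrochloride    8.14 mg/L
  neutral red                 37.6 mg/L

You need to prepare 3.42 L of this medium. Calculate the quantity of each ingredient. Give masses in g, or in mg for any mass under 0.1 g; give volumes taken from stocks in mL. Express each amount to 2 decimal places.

Working volume: 3.42 L.
sucrose: dilute stock: 2.22% ÷ 30.5% × 3420 mL = 248.93 mL
sodium hydroxide: V = C2·V2/C1 = 24.2 mM × 3420 mL ÷ 4490 mM = 18.43 mL
potassium phosphate buffer: dilute stock: 82.2 mM × 3420 mL ÷ 1000 mM = 281.12 mL
L-methionine: 0.501 g/L × 3.42 L = 1.71 g
pyridoxine hydrochloride: 8.14 mg/L × 3.42 L = 27.84 mg
neutral red: 37.6 mg/L × 3.42 L = 128.592 mg = 0.13 g

sucrose 248.93 mL; sodium hydroxide 18.43 mL; potassium phosphate buffer 281.12 mL; L-methionine 1.71 g; pyridoxine hydrochloride 27.84 mg; neutral red 0.13 g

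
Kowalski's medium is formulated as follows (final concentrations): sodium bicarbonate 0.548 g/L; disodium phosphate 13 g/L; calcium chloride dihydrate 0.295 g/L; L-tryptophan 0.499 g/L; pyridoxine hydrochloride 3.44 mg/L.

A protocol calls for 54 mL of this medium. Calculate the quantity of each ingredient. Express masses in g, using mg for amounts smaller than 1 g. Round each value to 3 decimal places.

Working volume: 54 mL = 0.054 L.
sodium bicarbonate: 0.548 g/L × 0.054 L = 0.029592 g = 29.592 mg
disodium phosphate: 13 g/L × 0.054 L = 0.702 g = 702.000 mg
calcium chloride dihydrate: 0.295 g/L × 0.054 L = 0.01593 g = 15.930 mg
L-tryptophan: 0.499 g/L × 0.054 L = 0.026946 g = 26.946 mg
pyridoxine hydrochloride: 3.44 mg/L × 0.054 L = 0.186 mg

sodium bicarbonate 29.592 mg; disodium phosphate 702.000 mg; calcium chloride dihydrate 15.930 mg; L-tryptophan 26.946 mg; pyridoxine hydrochloride 0.186 mg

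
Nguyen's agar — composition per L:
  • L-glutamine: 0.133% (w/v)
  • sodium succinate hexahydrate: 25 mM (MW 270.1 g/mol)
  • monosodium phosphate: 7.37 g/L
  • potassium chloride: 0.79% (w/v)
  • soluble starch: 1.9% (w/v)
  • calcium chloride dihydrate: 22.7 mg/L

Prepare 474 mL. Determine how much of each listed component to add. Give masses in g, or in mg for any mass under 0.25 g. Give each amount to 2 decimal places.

L-glutamine 0.63 g; sodium succinate hexahydrate 3.20 g; monosodium phosphate 3.49 g; potassium chloride 3.74 g; soluble starch 9.01 g; calcium chloride dihydrate 10.76 mg

Working volume: 474 mL = 0.474 L.
L-glutamine: 0.133% w/v = 1.33 g/L → 1.33 × 0.474 L = 0.63 g
sodium succinate hexahydrate: 25 mmol/L × 270.1 g/mol × 0.474 L ÷ 1000 = 3.20 g
monosodium phosphate: 7.37 g/L × 0.474 L = 3.49 g
potassium chloride: 0.79% w/v = 7.9 g/L → 7.9 × 0.474 L = 3.74 g
soluble starch: 1.9 g per 100 mL × 474 mL ÷ 100 = 9.01 g
calcium chloride dihydrate: 22.7 mg/L × 0.474 L = 10.76 mg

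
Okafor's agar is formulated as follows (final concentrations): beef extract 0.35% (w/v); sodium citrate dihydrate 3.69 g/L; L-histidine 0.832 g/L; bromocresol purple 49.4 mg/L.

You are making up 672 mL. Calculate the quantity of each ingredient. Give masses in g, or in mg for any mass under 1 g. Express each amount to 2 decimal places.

beef extract 2.35 g; sodium citrate dihydrate 2.48 g; L-histidine 559.10 mg; bromocresol purple 33.20 mg

Target volume = 672 mL = 0.672 L.
beef extract: 0.35% w/v = 3.5 g/L → 3.5 × 0.672 L = 2.35 g
sodium citrate dihydrate: 3.69 g/L × 0.672 L = 2.48 g
L-histidine: 0.832 g/L × 0.672 L = 0.559104 g = 559.10 mg
bromocresol purple: 49.4 mg/L × 0.672 L = 33.20 mg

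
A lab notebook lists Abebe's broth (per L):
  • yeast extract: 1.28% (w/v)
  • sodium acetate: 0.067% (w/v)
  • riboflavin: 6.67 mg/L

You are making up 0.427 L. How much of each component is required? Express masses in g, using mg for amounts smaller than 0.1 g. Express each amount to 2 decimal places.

Working volume: 0.427 L.
yeast extract: 1.28% w/v = 12.8 g/L → 12.8 × 0.427 L = 5.47 g
sodium acetate: 0.067 g per 100 mL × 427 mL ÷ 100 = 0.29 g
riboflavin: 6.67 mg/L × 0.427 L = 2.85 mg

yeast extract 5.47 g; sodium acetate 0.29 g; riboflavin 2.85 mg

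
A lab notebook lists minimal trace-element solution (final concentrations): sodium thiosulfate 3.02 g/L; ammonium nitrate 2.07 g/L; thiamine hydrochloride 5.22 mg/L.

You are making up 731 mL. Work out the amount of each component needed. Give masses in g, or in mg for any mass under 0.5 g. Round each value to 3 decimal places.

Target volume = 731 mL = 0.731 L.
sodium thiosulfate: 3.02 g/L × 0.731 L = 2.208 g
ammonium nitrate: 2.07 g/L × 0.731 L = 1.513 g
thiamine hydrochloride: 5.22 mg/L × 0.731 L = 3.816 mg

sodium thiosulfate 2.208 g; ammonium nitrate 1.513 g; thiamine hydrochloride 3.816 mg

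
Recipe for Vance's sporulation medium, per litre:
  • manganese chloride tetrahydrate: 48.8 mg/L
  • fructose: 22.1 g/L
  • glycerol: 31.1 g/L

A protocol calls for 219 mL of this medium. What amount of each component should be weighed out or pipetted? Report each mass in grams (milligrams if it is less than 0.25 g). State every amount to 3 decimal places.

Target volume = 219 mL = 0.219 L.
manganese chloride tetrahydrate: 48.8 mg/L × 0.219 L = 10.687 mg
fructose: 22.1 g/L × 0.219 L = 4.840 g
glycerol: 31.1 g/L × 0.219 L = 6.811 g

manganese chloride tetrahydrate 10.687 mg; fructose 4.840 g; glycerol 6.811 g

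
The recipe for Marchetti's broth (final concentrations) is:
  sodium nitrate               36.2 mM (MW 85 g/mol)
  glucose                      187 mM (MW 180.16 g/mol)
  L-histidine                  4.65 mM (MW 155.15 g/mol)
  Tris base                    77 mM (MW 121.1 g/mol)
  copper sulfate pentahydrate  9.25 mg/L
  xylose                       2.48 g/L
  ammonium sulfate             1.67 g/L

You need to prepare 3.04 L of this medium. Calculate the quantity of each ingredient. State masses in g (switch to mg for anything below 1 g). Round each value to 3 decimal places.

sodium nitrate 9.354 g; glucose 102.417 g; L-histidine 2.193 g; Tris base 28.347 g; copper sulfate pentahydrate 28.120 mg; xylose 7.539 g; ammonium sulfate 5.077 g

Working volume: 3.04 L.
sodium nitrate: 36.2 mmol/L × 85 g/mol × 3.04 L ÷ 1000 = 9.354 g
glucose: 187 mmol/L × 180.16 g/mol × 3.04 L ÷ 1000 = 102.417 g
L-histidine: 4.65 mmol/L × 155.15 g/mol × 3.04 L ÷ 1000 = 2.193 g
Tris base: 77 mmol/L × 121.1 g/mol × 3.04 L ÷ 1000 = 28.347 g
copper sulfate pentahydrate: 9.25 mg/L × 3.04 L = 28.120 mg
xylose: 2.48 g/L × 3.04 L = 7.539 g
ammonium sulfate: 1.67 g/L × 3.04 L = 5.077 g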